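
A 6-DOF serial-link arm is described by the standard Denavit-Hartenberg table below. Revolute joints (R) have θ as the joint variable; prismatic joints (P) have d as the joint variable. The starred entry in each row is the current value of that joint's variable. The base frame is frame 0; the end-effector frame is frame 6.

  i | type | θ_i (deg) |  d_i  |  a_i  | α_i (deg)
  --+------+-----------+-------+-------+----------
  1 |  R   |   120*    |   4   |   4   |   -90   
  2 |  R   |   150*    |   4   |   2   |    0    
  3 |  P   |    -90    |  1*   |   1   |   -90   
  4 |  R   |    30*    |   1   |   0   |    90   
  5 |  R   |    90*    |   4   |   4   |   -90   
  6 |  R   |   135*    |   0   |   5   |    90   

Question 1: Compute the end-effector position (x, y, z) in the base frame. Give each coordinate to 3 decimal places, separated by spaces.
after link 1: o_1 = (-2.0000, 3.4641, 4.0000)
after link 2: o_2 = (-4.5981, -0.0359, 3.0000)
after link 3: o_3 = (-5.7141, -0.1029, 2.1340)
after link 4: o_4 = (-5.2811, -0.8529, 1.6340)
after link 5: o_5 = (-7.0490, -4.7189, -2.0981)
after link 6: o_6 = (-5.4864, -1.3018, 1.2006)

-5.486 -1.302 1.201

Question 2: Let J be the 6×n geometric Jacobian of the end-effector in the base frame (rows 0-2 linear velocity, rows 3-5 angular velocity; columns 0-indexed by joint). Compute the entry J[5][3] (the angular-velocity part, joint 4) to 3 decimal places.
axis z_3 = (0.4330,-0.7500,-0.5000); lever o_n−o_3 = (0.2277,-1.1989,-0.9334)
cross product → J_v[:, 3] = (0.1006,0.2903,-0.3483)
J_ω[:, 3] = z_3
entry J[5][3] = -0.5000

-0.500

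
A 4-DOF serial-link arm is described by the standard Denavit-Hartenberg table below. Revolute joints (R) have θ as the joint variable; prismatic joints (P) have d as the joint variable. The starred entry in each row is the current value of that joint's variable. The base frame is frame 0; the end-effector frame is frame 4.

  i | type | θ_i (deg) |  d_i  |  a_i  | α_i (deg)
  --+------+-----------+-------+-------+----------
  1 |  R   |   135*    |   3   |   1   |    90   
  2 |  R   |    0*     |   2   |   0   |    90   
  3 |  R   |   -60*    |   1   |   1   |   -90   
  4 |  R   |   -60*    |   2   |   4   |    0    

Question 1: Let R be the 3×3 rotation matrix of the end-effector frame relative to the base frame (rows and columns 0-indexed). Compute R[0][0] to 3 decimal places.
-0.483

End-effector x-axis (col 0 of R) = (-0.4830,-0.1294,-0.8660)
R[0][0] = -0.4830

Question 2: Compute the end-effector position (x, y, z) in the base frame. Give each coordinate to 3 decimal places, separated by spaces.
-2.708 3.277 -1.464

after link 1: o_1 = (-0.7071, 0.7071, 3.0000)
after link 2: o_2 = (0.7071, 2.1213, 3.0000)
after link 3: o_3 = (-0.2588, 1.8625, 2.0000)
after link 4: o_4 = (-2.7083, 3.2767, -1.4641)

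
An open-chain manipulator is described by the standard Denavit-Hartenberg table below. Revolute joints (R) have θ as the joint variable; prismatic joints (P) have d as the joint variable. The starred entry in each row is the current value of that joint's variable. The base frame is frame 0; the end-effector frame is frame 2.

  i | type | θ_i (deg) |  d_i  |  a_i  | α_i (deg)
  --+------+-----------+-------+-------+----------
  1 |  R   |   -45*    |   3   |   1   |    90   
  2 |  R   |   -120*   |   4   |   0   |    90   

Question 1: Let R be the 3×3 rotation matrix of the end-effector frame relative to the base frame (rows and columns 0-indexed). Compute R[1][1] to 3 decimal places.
-0.707

End-effector y-axis (col 1 of R) = (-0.7071,-0.7071,0.0000)
R[1][1] = -0.7071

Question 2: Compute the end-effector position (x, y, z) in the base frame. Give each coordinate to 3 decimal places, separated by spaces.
-2.121 -3.536 3.000

after link 1: o_1 = (0.7071, -0.7071, 3.0000)
after link 2: o_2 = (-2.1213, -3.5355, 3.0000)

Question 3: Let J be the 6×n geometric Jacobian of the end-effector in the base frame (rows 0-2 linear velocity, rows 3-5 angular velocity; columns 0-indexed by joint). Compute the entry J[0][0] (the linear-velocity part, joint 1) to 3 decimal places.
3.536

axis z_0 = ẑ; lever o_n−o_0 = (-2.1213,-3.5355,3.0000)
cross product → J_v[:, 0] = (3.5355,-2.1213,0.0000)
J_ω[:, 0] = z_0
entry J[0][0] = 3.5355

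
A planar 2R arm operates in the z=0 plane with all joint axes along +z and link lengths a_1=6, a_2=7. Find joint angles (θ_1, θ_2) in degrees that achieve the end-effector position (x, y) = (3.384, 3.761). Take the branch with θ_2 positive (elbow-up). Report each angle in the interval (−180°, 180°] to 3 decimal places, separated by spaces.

cos θ_2 = (25.5966−6²−7²)/(2·6·7) = -0.7072; θ_2 = 135.0062° (elbow-up)
β = atan2(3.7610,3.3840) = 48.0204°; ψ = atan2(4.9492,1.0497) = 78.0252°
θ_1 = β − ψ = -30.0048°

-30.005 135.006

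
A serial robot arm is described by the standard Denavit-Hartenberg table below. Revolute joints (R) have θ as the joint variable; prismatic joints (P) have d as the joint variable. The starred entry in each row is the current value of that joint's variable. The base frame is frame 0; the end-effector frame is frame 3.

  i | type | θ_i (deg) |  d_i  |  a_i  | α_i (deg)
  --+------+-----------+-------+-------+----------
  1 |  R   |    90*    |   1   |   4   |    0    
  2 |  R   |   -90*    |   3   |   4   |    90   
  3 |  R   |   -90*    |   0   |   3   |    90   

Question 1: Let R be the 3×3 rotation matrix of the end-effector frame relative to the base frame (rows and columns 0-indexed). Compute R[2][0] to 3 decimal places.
-1.000

End-effector x-axis (col 0 of R) = (0.0000,-0.0000,-1.0000)
R[2][0] = -1.0000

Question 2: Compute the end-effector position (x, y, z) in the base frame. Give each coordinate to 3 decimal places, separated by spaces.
4.000 4.000 1.000

after link 1: o_1 = (0.0000, 4.0000, 1.0000)
after link 2: o_2 = (4.0000, 4.0000, 4.0000)
after link 3: o_3 = (4.0000, 4.0000, 1.0000)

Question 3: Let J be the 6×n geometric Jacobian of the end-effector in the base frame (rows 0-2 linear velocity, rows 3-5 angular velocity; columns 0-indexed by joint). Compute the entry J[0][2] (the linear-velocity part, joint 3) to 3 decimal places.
axis z_2 = (0.0000,-1.0000,0.0000); lever o_n−o_2 = (0.0000,0.0000,-3.0000)
cross product → J_v[:, 2] = (3.0000,0.0000,0.0000)
J_ω[:, 2] = z_2
entry J[0][2] = 3.0000

3.000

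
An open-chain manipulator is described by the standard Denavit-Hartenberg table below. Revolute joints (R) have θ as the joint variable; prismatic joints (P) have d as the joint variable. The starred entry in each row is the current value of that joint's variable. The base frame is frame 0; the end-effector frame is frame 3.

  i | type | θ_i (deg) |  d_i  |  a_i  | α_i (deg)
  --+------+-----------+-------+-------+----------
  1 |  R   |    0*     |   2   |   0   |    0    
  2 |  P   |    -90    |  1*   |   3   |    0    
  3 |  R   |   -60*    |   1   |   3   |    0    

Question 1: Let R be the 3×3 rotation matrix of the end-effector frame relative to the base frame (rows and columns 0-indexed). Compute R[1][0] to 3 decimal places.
-0.500

End-effector x-axis (col 0 of R) = (-0.8660,-0.5000,0.0000)
R[1][0] = -0.5000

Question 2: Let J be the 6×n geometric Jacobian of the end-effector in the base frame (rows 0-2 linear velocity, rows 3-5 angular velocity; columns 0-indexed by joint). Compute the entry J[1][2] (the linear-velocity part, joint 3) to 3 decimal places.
-2.598

axis z_2 = (0.0000,0.0000,1.0000); lever o_n−o_2 = (-2.5981,-1.5000,1.0000)
cross product → J_v[:, 2] = (1.5000,-2.5981,0.0000)
J_ω[:, 2] = z_2
entry J[1][2] = -2.5981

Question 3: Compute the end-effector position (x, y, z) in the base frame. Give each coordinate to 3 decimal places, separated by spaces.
after link 1: o_1 = (0.0000, 0.0000, 2.0000)
after link 2: o_2 = (0.0000, -3.0000, 3.0000)
after link 3: o_3 = (-2.5981, -4.5000, 4.0000)

-2.598 -4.500 4.000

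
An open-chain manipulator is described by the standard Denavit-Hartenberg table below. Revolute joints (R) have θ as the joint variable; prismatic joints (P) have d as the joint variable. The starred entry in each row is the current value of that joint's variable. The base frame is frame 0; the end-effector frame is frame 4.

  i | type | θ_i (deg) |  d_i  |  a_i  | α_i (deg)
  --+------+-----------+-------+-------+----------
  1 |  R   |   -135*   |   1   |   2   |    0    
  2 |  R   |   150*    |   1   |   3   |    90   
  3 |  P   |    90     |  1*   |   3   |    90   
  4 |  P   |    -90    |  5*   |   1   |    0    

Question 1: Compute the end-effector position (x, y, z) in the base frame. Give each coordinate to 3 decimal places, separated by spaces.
6.313 0.656 5.000

after link 1: o_1 = (-1.4142, -1.4142, 1.0000)
after link 2: o_2 = (1.4836, -0.6378, 2.0000)
after link 3: o_3 = (1.7424, -1.6037, 5.0000)
after link 4: o_4 = (6.3132, 0.6563, 5.0000)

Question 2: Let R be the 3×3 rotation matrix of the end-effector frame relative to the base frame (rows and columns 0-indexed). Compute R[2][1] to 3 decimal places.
End-effector y-axis (col 1 of R) = (0.0000,0.0000,1.0000)
R[2][1] = 1.0000

1.000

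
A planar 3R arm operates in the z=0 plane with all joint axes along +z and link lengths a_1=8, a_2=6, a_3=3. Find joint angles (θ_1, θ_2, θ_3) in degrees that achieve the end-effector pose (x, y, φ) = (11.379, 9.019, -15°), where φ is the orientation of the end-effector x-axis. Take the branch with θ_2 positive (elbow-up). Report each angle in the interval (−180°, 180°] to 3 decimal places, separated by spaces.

wrist centre = target − a_3·(cos φ, sin φ) = (8.4812, 9.7955)
cos θ_2 = (167.8821−8²−6²)/(2·8·6) = 0.7071; θ_2 = 45.0001° (elbow-up)
β = atan2(9.7955,8.4812) = 49.1129°; ψ = atan2(4.2426,12.2426) = 19.1136°
θ_1 = β − ψ = 29.9993°
θ_3 = φ − θ_1 − θ_2 = -89.9994° (wrapped to (-180°,180°])

29.999 45.000 -89.999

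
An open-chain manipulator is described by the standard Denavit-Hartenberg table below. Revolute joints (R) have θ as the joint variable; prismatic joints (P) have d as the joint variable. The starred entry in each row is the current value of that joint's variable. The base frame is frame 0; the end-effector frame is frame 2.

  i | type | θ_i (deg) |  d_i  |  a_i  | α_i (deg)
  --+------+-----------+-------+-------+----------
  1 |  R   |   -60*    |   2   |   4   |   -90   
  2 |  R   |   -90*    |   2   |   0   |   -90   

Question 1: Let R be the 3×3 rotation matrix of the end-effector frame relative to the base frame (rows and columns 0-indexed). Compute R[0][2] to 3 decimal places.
End-effector z-axis (col 2 of R) = (0.5000,-0.8660,-0.0000)
R[0][2] = 0.5000

0.500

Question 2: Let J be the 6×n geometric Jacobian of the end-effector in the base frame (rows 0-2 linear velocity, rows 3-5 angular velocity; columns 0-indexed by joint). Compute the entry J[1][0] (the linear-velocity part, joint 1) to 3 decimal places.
axis z_0 = ẑ; lever o_n−o_0 = (3.7321,-2.4641,2.0000)
cross product → J_v[:, 0] = (2.4641,3.7321,-0.0000)
J_ω[:, 0] = z_0
entry J[1][0] = 3.7321

3.732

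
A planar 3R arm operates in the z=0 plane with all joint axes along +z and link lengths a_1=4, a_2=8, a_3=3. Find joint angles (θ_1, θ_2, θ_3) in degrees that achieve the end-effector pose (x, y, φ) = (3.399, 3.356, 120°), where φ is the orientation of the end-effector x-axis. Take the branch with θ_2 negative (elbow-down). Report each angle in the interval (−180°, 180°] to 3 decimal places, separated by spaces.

wrist centre = target − a_3·(cos φ, sin φ) = (4.8990, 0.7579)
cos θ_2 = (24.5746−4²−8²)/(2·4·8) = -0.8660; θ_2 = -149.9995° (elbow-down)
β = atan2(0.7579,4.8990) = 8.7945°; ψ = atan2(-4.0001,-2.9282) = -126.2053°
θ_1 = β − ψ = 134.9998°
θ_3 = φ − θ_1 − θ_2 = 134.9997° (wrapped to (-180°,180°])

135.000 -150.000 135.000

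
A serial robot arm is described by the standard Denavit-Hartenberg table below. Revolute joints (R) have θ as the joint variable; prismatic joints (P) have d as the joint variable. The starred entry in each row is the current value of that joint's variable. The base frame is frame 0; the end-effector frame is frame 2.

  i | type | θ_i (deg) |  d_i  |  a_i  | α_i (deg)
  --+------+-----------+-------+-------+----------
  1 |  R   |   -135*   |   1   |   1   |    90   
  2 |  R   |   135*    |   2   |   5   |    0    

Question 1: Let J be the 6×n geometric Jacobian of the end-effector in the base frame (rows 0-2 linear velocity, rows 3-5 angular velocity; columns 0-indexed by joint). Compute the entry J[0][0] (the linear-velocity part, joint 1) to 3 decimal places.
-3.207

axis z_0 = ẑ; lever o_n−o_0 = (0.3787,3.2071,4.5355)
cross product → J_v[:, 0] = (-3.2071,0.3787,0.0000)
J_ω[:, 0] = z_0
entry J[0][0] = -3.2071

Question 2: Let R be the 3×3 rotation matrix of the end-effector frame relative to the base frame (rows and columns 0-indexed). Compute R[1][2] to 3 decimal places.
End-effector z-axis (col 2 of R) = (-0.7071,0.7071,0.0000)
R[1][2] = 0.7071

0.707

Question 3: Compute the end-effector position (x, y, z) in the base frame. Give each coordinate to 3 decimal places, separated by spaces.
after link 1: o_1 = (-0.7071, -0.7071, 1.0000)
after link 2: o_2 = (0.3787, 3.2071, 4.5355)

0.379 3.207 4.536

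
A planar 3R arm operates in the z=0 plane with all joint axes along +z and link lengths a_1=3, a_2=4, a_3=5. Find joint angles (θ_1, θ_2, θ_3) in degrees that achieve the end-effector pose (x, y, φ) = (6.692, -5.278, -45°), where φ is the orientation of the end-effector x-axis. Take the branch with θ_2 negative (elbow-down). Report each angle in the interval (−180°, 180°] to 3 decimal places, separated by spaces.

wrist centre = target − a_3·(cos φ, sin φ) = (3.1565, -1.7425)
cos θ_2 = (12.9995−3²−4²)/(2·3·4) = -0.5000; θ_2 = -120.0015° (elbow-down)
β = atan2(-1.7425,3.1565) = -28.9000°; ψ = atan2(-3.4641,0.9999) = -73.8990°
θ_1 = β − ψ = 44.9990°
θ_3 = φ − θ_1 − θ_2 = 30.0025° (wrapped to (-180°,180°])

44.999 -120.001 30.002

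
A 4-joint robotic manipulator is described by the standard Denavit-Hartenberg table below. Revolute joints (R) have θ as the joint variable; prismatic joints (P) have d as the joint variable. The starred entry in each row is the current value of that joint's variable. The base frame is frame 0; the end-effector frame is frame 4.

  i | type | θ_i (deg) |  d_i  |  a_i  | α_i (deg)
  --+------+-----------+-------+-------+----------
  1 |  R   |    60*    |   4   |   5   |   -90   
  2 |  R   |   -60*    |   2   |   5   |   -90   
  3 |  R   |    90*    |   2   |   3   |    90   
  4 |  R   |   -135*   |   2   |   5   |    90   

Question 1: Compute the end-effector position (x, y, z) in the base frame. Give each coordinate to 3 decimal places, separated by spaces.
1.389 7.477 10.830

after link 1: o_1 = (2.5000, 4.3301, 4.0000)
after link 2: o_2 = (2.0179, 7.4952, 8.3301)
after link 3: o_3 = (5.4821, 7.4952, 7.3301)
after link 4: o_4 = (1.3893, 7.4773, 10.8299)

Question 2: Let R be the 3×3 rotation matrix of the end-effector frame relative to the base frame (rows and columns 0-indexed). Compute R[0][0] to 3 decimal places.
End-effector x-axis (col 0 of R) = (-0.9186,-0.1768,0.3536)
R[0][0] = -0.9186

-0.919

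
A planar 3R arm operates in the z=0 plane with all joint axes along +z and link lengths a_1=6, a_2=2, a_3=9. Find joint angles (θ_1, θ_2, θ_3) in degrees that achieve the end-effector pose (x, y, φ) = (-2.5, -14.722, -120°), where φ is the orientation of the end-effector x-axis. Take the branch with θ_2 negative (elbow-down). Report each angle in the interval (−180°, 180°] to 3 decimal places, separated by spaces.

wrist centre = target − a_3·(cos φ, sin φ) = (2.0000, -6.9278)
cos θ_2 = (51.9940−6²−2²)/(2·6·2) = 0.4998; θ_2 = -60.0165° (elbow-down)
β = atan2(-6.9278,2.0000) = -73.8969°; ψ = atan2(-1.7323,6.9995) = -13.9011°
θ_1 = β − ψ = -59.9959°
θ_3 = φ − θ_1 − θ_2 = 0.0124° (wrapped to (-180°,180°])

-59.996 -60.016 0.012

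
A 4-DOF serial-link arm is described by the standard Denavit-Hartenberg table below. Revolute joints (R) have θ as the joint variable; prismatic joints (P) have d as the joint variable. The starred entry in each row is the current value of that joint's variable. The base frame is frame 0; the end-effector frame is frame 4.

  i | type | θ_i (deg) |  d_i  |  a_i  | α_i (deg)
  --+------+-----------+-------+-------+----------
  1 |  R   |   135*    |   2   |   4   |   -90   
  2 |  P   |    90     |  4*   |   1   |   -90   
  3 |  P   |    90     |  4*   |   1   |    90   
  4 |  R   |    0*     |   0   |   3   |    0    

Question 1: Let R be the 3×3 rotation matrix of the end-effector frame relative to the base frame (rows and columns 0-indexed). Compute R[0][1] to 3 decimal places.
End-effector y-axis (col 1 of R) = (0.7071,-0.7071,-0.0000)
R[0][1] = 0.7071

0.707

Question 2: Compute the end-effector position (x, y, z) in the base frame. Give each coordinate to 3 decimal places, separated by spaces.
-0.000 0.000 1.000

after link 1: o_1 = (-2.8284, 2.8284, 2.0000)
after link 2: o_2 = (-5.6569, 0.0000, 1.0000)
after link 3: o_3 = (-2.1213, -2.1213, 1.0000)
after link 4: o_4 = (-0.0000, 0.0000, 1.0000)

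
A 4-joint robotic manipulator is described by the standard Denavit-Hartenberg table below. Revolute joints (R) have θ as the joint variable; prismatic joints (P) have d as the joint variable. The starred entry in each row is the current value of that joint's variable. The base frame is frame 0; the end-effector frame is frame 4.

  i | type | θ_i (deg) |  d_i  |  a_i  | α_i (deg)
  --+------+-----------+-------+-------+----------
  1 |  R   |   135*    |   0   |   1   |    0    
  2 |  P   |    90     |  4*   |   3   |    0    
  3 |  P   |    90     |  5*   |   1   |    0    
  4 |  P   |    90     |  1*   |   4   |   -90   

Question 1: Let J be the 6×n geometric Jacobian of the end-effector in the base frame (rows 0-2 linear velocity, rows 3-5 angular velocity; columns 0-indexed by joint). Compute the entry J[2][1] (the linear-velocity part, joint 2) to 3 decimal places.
1.000

prismatic axis z_1 = (0.0000,0.0000,1.0000)
J_v[:, 1] = z_1; J_ω[:, 1] = (0,0,0)
entry J[2][1] = 1.0000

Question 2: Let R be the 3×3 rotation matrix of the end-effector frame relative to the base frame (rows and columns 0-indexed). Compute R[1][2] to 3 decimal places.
End-effector z-axis (col 2 of R) = (-0.7071,0.7071,0.0000)
R[1][2] = 0.7071

0.707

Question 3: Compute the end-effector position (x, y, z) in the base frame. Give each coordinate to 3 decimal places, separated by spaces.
after link 1: o_1 = (-0.7071, 0.7071, 0.0000)
after link 2: o_2 = (-2.8284, -1.4142, 4.0000)
after link 3: o_3 = (-2.1213, -2.1213, 9.0000)
after link 4: o_4 = (0.7071, 0.7071, 10.0000)

0.707 0.707 10.000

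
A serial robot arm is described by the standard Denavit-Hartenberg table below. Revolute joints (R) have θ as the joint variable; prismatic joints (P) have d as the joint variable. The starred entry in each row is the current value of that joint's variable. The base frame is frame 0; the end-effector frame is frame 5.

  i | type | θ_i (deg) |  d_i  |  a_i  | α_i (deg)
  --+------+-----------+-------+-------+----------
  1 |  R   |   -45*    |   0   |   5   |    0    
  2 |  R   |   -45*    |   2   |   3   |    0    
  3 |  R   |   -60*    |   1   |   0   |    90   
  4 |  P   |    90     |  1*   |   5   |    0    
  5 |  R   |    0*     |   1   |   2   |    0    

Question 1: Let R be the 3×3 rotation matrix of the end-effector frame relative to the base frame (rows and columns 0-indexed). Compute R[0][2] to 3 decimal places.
End-effector z-axis (col 2 of R) = (-0.5000,0.8660,0.0000)
R[0][2] = -0.5000

-0.500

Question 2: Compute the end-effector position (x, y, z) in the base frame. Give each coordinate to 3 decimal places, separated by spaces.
after link 1: o_1 = (3.5355, -3.5355, 0.0000)
after link 2: o_2 = (3.5355, -6.5355, 2.0000)
after link 3: o_3 = (3.5355, -6.5355, 3.0000)
after link 4: o_4 = (3.0355, -5.6695, 8.0000)
after link 5: o_5 = (2.5355, -4.8035, 10.0000)

2.536 -4.803 10.000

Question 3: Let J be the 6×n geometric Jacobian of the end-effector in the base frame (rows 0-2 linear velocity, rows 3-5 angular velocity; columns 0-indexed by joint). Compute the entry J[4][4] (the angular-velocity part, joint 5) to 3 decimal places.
0.866

axis z_4 = (-0.5000,0.8660,0.0000); lever o_n−o_4 = (-0.5000,0.8660,2.0000)
cross product → J_v[:, 4] = (1.7321,1.0000,0.0000)
J_ω[:, 4] = z_4
entry J[4][4] = 0.8660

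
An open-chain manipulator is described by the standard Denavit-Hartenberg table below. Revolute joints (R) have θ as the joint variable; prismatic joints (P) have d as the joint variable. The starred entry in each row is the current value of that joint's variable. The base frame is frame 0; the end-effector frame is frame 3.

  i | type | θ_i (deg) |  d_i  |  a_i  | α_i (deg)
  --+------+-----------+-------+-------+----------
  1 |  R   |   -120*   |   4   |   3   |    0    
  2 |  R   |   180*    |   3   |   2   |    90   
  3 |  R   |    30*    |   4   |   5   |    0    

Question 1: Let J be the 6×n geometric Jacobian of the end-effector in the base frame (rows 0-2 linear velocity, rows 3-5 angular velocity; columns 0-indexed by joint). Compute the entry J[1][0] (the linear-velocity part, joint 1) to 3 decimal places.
axis z_0 = ẑ; lever o_n−o_0 = (5.1292,0.8840,9.5000)
cross product → J_v[:, 0] = (-0.8840,5.1292,0.0000)
J_ω[:, 0] = z_0
entry J[1][0] = 5.1292

5.129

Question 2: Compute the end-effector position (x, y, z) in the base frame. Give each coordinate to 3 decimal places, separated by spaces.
5.129 0.884 9.500

after link 1: o_1 = (-1.5000, -2.5981, 4.0000)
after link 2: o_2 = (-0.5000, -0.8660, 7.0000)
after link 3: o_3 = (5.1292, 0.8840, 9.5000)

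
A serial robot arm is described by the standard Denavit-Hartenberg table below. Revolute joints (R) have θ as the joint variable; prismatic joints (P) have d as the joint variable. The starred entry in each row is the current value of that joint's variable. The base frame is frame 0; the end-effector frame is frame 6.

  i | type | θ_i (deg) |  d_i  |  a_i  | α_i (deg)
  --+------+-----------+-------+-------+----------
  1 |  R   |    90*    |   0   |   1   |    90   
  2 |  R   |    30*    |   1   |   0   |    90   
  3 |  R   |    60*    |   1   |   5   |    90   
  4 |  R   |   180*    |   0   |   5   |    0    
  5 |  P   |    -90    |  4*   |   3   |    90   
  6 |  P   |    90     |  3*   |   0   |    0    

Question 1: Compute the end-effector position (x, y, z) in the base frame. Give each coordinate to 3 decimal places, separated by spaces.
after link 1: o_1 = (0.0000, 1.0000, 0.0000)
after link 2: o_2 = (1.0000, 1.0000, 0.0000)
after link 3: o_3 = (5.3301, 3.6651, 0.3840)
after link 4: o_4 = (1.0000, 1.5000, -0.8660)
after link 5: o_5 = (-1.0000, 6.0000, -1.7321)
after link 6: o_6 = (1.5981, 7.2990, -0.9821)

1.598 7.299 -0.982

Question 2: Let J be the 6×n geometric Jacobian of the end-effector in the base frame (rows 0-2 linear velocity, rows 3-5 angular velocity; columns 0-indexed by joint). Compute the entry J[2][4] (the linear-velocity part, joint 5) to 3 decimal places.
prismatic axis z_4 = (-0.5000,0.7500,0.4330)
J_v[:, 4] = z_4; J_ω[:, 4] = (0,0,0)
entry J[2][4] = 0.4330

0.433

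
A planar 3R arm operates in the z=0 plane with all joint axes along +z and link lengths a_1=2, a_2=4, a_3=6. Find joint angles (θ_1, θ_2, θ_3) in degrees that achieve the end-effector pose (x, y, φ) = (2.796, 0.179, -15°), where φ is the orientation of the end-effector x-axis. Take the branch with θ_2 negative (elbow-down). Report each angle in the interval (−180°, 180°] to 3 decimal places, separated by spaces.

wrist centre = target − a_3·(cos φ, sin φ) = (-2.9996, 1.7319)
cos θ_2 = (11.9969−2²−4²)/(2·2·4) = -0.5002; θ_2 = -120.0130° (elbow-down)
β = atan2(1.7319,-2.9996) = 149.9983°; ψ = atan2(-3.4636,-0.0008) = -90.0130°
θ_1 = β − ψ = 240.0113°
θ_3 = φ − θ_1 − θ_2 = -134.9983° (wrapped to (-180°,180°])

-119.989 -120.013 -134.998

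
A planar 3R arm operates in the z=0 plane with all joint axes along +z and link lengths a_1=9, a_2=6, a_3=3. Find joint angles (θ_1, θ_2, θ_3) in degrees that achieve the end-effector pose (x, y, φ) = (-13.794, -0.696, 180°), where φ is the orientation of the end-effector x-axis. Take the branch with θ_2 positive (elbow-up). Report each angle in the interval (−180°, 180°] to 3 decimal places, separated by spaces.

149.998 90.003 -60.001

wrist centre = target − a_3·(cos φ, sin φ) = (-10.7940, -0.6960)
cos θ_2 = (116.9949−9²−6²)/(2·9·6) = -0.0000; θ_2 = 90.0027° (elbow-up)
β = atan2(-0.6960,-10.7940) = -176.3107°; ψ = atan2(6.0000,8.9997) = 33.6909°
θ_1 = β − ψ = -210.0016°
θ_3 = φ − θ_1 − θ_2 = -60.0012° (wrapped to (-180°,180°])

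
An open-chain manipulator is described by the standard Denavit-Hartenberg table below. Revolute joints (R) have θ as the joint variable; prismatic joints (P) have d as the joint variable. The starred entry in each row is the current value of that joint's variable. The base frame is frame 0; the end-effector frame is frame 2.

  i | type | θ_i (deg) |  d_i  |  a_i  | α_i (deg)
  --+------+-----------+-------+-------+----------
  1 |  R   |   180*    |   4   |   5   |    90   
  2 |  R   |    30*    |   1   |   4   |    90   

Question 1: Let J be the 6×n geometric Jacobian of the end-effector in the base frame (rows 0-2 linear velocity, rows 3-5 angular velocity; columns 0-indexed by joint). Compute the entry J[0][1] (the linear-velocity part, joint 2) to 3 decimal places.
2.000

axis z_1 = (0.0000,1.0000,0.0000); lever o_n−o_1 = (-3.4641,1.0000,2.0000)
cross product → J_v[:, 1] = (2.0000,-0.0000,3.4641)
J_ω[:, 1] = z_1
entry J[0][1] = 2.0000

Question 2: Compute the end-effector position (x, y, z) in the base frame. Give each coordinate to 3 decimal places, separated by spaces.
after link 1: o_1 = (-5.0000, 0.0000, 4.0000)
after link 2: o_2 = (-8.4641, 1.0000, 6.0000)

-8.464 1.000 6.000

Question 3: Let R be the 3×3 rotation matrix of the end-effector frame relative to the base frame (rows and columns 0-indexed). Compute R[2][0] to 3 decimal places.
0.500

End-effector x-axis (col 0 of R) = (-0.8660,0.0000,0.5000)
R[2][0] = 0.5000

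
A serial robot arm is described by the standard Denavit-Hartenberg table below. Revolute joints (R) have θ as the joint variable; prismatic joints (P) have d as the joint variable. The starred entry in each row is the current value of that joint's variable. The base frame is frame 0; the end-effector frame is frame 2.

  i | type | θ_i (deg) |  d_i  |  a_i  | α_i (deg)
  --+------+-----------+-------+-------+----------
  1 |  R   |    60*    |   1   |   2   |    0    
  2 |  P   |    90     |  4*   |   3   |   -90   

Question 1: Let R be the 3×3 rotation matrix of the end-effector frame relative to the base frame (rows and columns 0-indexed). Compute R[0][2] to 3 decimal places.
End-effector z-axis (col 2 of R) = (-0.5000,-0.8660,0.0000)
R[0][2] = -0.5000

-0.500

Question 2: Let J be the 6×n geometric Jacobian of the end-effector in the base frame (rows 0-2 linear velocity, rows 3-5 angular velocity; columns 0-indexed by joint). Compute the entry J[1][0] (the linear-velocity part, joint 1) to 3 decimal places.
-1.598

axis z_0 = ẑ; lever o_n−o_0 = (-1.5981,3.2321,5.0000)
cross product → J_v[:, 0] = (-3.2321,-1.5981,0.0000)
J_ω[:, 0] = z_0
entry J[1][0] = -1.5981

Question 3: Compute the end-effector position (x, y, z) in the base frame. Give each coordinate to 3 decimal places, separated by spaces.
after link 1: o_1 = (1.0000, 1.7321, 1.0000)
after link 2: o_2 = (-1.5981, 3.2321, 5.0000)

-1.598 3.232 5.000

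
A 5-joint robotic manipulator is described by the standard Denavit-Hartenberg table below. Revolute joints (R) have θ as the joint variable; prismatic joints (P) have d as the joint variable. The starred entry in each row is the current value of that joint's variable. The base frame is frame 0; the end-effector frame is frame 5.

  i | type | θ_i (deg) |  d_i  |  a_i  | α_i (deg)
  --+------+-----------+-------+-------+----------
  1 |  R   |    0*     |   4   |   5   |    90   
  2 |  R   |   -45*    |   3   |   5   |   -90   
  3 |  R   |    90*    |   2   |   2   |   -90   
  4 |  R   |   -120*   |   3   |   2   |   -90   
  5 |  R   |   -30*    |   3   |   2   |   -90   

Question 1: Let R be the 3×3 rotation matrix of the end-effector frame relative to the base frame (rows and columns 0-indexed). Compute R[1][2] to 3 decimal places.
-0.250

End-effector z-axis (col 2 of R) = (0.9186,-0.2500,-0.3062)
R[1][2] = -0.2500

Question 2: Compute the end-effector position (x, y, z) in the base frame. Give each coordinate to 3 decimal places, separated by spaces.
after link 1: o_1 = (5.0000, 0.0000, 4.0000)
after link 2: o_2 = (8.5355, -3.0000, 0.4645)
after link 3: o_3 = (9.9497, -1.0000, 1.8787)
after link 4: o_4 = (9.0532, -2.0000, 5.2247)
after link 5: o_5 = (10.4674, -0.2679, 8.0532)

10.467 -0.268 8.053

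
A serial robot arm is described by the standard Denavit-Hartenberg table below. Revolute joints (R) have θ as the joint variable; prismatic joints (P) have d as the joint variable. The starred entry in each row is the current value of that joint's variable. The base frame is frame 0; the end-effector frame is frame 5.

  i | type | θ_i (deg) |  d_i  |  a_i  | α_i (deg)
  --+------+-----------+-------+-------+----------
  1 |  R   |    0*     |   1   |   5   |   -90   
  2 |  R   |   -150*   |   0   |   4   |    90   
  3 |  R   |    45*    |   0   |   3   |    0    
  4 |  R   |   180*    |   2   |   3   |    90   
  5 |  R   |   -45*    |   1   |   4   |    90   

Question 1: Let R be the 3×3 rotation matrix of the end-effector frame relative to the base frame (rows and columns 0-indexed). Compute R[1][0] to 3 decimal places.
End-effector x-axis (col 0 of R) = (0.7866,-0.5000,0.3624)
R[1][0] = -0.5000

-0.500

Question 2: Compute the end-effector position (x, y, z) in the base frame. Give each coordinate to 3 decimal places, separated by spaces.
after link 1: o_1 = (5.0000, 0.0000, 1.0000)
after link 2: o_2 = (1.5359, -0.0000, 3.0000)
after link 3: o_3 = (-0.3012, 2.1213, 4.0607)
after link 4: o_4 = (0.5359, 0.0000, 1.2679)
after link 5: o_5 = (4.2945, -1.2929, 2.3639)

4.295 -1.293 2.364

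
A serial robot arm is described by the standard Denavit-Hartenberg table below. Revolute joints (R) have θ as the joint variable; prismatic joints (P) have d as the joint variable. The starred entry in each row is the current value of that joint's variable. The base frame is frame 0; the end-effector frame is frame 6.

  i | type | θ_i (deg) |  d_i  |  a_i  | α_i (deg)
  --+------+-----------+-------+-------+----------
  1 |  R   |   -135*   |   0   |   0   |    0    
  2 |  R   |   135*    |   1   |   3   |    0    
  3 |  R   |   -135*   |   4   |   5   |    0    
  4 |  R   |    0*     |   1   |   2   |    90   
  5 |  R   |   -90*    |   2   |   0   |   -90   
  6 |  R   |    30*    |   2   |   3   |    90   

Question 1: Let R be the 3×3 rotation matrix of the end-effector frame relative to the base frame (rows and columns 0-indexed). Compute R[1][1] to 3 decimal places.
-0.707

End-effector y-axis (col 1 of R) = (-0.7071,-0.7071,0.0000)
R[1][1] = -0.7071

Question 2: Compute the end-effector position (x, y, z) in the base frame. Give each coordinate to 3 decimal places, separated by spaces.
after link 1: o_1 = (0.0000, 0.0000, 0.0000)
after link 2: o_2 = (3.0000, 0.0000, 1.0000)
after link 3: o_3 = (-0.5355, -3.5355, 5.0000)
after link 4: o_4 = (-1.9497, -4.9497, 6.0000)
after link 5: o_5 = (-3.3640, -3.5355, 6.0000)
after link 6: o_6 = (-3.7175, -6.0104, 3.4019)

-3.718 -6.010 3.402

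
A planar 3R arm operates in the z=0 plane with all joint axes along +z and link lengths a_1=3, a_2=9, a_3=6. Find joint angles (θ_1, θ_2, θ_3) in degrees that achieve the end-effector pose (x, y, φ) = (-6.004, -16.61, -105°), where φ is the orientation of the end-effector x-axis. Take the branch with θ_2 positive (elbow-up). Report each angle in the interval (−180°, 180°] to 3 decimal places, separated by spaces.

-135.004 30.002 0.002

wrist centre = target − a_3·(cos φ, sin φ) = (-4.4511, -10.8144)
cos θ_2 = (136.7644−3²−9²)/(2·3·9) = 0.8660; θ_2 = 30.0021° (elbow-up)
β = atan2(-10.8144,-4.4511) = -112.3714°; ψ = atan2(4.5003,10.7941) = 22.6323°
θ_1 = β − ψ = -135.0038°
θ_3 = φ − θ_1 − θ_2 = 0.0017° (wrapped to (-180°,180°])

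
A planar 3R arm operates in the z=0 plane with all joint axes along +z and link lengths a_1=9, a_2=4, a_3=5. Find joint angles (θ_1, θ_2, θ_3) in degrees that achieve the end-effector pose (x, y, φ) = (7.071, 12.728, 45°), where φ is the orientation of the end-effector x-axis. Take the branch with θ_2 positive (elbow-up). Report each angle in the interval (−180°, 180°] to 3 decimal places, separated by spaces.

wrist centre = target − a_3·(cos φ, sin φ) = (3.5355, 9.1925)
cos θ_2 = (97.0010−9²−4²)/(2·9·4) = 0.0000; θ_2 = 89.9992° (elbow-up)
β = atan2(9.1925,3.5355) = 68.9630°; ψ = atan2(4.0000,9.0001) = 23.9624°
θ_1 = β − ψ = 45.0007°
θ_3 = φ − θ_1 − θ_2 = -89.9999° (wrapped to (-180°,180°])

45.001 89.999 -90.000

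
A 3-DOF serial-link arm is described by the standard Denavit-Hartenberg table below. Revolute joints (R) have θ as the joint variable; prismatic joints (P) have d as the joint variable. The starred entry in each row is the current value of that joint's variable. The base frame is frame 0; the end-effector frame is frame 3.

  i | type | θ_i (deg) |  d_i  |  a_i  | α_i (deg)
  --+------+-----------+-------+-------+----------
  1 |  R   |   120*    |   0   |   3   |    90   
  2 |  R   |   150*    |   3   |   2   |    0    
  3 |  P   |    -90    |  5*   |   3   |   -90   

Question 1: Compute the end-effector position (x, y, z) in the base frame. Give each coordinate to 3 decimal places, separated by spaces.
after link 1: o_1 = (-1.5000, 2.5981, 0.0000)
after link 2: o_2 = (1.9641, 2.5981, 1.0000)
after link 3: o_3 = (5.5442, 6.3971, 3.5981)

5.544 6.397 3.598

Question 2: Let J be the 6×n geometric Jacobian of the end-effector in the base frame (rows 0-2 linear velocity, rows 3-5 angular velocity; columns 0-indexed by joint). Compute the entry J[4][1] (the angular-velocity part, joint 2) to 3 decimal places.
0.500

axis z_1 = (0.8660,0.5000,0.0000); lever o_n−o_1 = (7.0442,3.7990,3.5981)
cross product → J_v[:, 1] = (1.7990,-3.1160,-0.2321)
J_ω[:, 1] = z_1
entry J[4][1] = 0.5000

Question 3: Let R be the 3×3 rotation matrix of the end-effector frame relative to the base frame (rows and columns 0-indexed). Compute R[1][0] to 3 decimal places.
End-effector x-axis (col 0 of R) = (-0.2500,0.4330,0.8660)
R[1][0] = 0.4330

0.433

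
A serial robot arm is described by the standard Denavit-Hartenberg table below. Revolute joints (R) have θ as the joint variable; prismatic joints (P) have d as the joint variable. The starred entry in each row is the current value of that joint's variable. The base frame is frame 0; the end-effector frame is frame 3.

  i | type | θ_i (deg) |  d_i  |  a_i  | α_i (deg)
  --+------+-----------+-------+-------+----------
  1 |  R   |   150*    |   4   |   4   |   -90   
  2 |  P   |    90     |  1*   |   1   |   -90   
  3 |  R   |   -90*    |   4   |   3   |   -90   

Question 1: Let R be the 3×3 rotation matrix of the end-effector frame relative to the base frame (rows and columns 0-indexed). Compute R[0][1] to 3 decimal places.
End-effector y-axis (col 1 of R) = (-0.8660,0.5000,-0.0000)
R[0][1] = -0.8660

-0.866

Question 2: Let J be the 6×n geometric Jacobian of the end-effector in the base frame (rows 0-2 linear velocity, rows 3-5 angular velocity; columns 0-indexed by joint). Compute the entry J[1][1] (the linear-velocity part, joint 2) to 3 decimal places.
-0.866

prismatic axis z_1 = (-0.5000,-0.8660,0.0000)
J_v[:, 1] = z_1; J_ω[:, 1] = (0,0,0)
entry J[1][1] = -0.8660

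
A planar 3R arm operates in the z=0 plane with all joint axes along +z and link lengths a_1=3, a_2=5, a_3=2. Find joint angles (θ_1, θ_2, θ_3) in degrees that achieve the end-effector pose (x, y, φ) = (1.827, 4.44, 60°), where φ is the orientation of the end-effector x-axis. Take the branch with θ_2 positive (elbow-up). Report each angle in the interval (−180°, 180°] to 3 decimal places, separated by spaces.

-45.011 150.009 -44.998

wrist centre = target − a_3·(cos φ, sin φ) = (0.8270, 2.7079)
cos θ_2 = (8.0169−3²−5²)/(2·3·5) = -0.8661; θ_2 = 150.0089° (elbow-up)
β = atan2(2.7079,0.8270) = 73.0175°; ψ = atan2(2.4993,-1.3305) = 118.0285°
θ_1 = β − ψ = -45.0110°
θ_3 = φ − θ_1 − θ_2 = -44.9978° (wrapped to (-180°,180°])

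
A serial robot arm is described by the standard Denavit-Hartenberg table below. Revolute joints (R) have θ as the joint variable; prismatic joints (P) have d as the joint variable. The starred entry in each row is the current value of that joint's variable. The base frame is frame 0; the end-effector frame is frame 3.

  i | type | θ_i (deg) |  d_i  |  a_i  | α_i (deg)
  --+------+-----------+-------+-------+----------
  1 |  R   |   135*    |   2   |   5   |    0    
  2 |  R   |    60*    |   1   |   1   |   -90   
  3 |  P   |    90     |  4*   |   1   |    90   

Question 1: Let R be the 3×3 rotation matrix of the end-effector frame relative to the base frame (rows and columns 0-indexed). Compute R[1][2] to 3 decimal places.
-0.259

End-effector z-axis (col 2 of R) = (-0.9659,-0.2588,0.0000)
R[1][2] = -0.2588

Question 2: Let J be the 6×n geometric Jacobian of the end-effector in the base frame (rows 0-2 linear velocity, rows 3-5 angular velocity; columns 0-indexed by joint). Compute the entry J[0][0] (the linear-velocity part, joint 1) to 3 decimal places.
axis z_0 = ẑ; lever o_n−o_0 = (-3.4662,-0.5870,2.0000)
cross product → J_v[:, 0] = (0.5870,-3.4662,0.0000)
J_ω[:, 0] = z_0
entry J[0][0] = 0.5870

0.587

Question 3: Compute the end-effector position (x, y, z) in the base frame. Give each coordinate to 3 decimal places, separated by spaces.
-3.466 -0.587 2.000

after link 1: o_1 = (-3.5355, 3.5355, 2.0000)
after link 2: o_2 = (-4.5015, 3.2767, 3.0000)
after link 3: o_3 = (-3.4662, -0.5870, 2.0000)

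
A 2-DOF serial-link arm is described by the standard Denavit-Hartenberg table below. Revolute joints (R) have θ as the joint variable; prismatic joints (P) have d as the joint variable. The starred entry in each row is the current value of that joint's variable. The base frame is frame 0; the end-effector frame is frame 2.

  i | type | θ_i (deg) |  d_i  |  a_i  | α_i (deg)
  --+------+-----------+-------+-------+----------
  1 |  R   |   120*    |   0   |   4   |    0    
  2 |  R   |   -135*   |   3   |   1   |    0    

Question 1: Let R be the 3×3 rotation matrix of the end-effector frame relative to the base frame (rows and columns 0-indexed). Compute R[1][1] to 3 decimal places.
End-effector y-axis (col 1 of R) = (0.2588,0.9659,0.0000)
R[1][1] = 0.9659

0.966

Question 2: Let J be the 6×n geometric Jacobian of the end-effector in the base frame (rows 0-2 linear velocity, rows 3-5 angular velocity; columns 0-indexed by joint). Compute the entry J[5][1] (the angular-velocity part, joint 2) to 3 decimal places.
1.000

axis z_1 = (0.0000,0.0000,1.0000); lever o_n−o_1 = (0.9659,-0.2588,3.0000)
cross product → J_v[:, 1] = (0.2588,0.9659,-0.0000)
J_ω[:, 1] = z_1
entry J[5][1] = 1.0000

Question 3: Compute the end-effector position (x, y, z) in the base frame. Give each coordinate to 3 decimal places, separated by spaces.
after link 1: o_1 = (-2.0000, 3.4641, 0.0000)
after link 2: o_2 = (-1.0341, 3.2053, 3.0000)

-1.034 3.205 3.000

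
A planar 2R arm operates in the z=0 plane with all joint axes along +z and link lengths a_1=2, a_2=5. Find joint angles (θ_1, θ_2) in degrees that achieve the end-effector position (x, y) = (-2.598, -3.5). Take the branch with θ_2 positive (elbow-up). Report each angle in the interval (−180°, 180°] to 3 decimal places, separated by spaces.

cos θ_2 = (18.9996−2²−5²)/(2·2·5) = -0.5000; θ_2 = 120.0013° (elbow-up)
β = atan2(-3.5000,-2.5980) = -126.5860°; ψ = atan2(4.3301,-0.5001) = 96.5882°
θ_1 = β − ψ = -223.1741°

136.826 120.001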